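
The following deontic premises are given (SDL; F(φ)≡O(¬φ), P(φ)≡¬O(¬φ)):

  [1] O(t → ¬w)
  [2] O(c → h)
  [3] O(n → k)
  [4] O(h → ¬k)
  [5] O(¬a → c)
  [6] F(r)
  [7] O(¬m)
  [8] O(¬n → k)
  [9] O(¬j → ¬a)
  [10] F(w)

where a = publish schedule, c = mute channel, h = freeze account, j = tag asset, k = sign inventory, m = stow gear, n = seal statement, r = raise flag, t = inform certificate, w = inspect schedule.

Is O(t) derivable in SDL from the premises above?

Premise 1 is O(t → ¬w); even if O(¬w) held, inferring O(t) would be affirming the consequent — invalid.
No other premise forces O(t). An ideal world satisfying every premise can still have t false, so O(t) is not derivable.

No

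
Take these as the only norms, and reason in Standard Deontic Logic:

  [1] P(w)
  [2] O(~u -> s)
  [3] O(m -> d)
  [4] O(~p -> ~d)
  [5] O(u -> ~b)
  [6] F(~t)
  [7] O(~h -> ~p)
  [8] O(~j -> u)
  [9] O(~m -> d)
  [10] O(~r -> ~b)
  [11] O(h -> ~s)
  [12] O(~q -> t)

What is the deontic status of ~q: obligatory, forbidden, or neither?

Neither

Premise 12 is O(~q -> t); even if O(t) held, inferring O(~q) would be affirming the consequent — invalid.
No premise or chain of K-axiom applications forces O(~q), and none forces O(q). So ~q is neither obligatory nor forbidden under these norms.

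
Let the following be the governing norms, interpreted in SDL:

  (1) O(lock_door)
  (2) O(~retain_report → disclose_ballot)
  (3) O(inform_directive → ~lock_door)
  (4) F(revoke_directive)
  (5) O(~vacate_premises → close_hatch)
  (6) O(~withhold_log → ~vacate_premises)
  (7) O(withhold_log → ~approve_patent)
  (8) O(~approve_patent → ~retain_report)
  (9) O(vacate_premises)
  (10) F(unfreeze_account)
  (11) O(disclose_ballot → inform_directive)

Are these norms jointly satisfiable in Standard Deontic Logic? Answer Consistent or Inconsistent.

Inconsistent

Premise 9 states O(vacate_premises) outright.
Premise 6 is O(~withhold_log → ~vacate_premises); contrapositively O(vacate_premises → withhold_log). Since O(vacate_premises) holds, K gives O(withhold_log).
Applying K to premise 7 (O(withhold_log → ~approve_patent)) and O(withhold_log) yields O(~approve_patent).
Premise 8 is O(~approve_patent → ~retain_report); since O(~approve_patent), deontic closure gives O(~retain_report).
From O(~retain_report) and premise 2, O(~retain_report → disclose_ballot), we obtain O(disclose_ballot).
With premise 11, O(disclose_ballot → inform_directive), the K-axiom yields O(inform_directive).
From O(inform_directive) and premise 3, O(inform_directive → ~lock_door), we obtain O(~lock_door).
But premise 1 directly asserts O(lock_door).
We now have both O(~lock_door) and O(lock_door) — lock_door is simultaneously obligatory and forbidden, violating the D-axiom.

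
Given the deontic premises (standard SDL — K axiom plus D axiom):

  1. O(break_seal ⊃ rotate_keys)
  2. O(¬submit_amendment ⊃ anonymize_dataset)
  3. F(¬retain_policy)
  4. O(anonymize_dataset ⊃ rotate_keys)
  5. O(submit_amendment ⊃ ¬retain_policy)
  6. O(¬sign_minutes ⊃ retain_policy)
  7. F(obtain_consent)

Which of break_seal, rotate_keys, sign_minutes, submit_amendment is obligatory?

Premise 3 is F(¬retain_policy), i.e. O(retain_policy).
The contrapositive of premise 5 (O(submit_amendment ⊃ ¬retain_policy)) is O(retain_policy ⊃ ¬submit_amendment), and O(retain_policy) is already established, so O(¬submit_amendment).
Premise 2 is O(¬submit_amendment ⊃ anonymize_dataset); since O(¬submit_amendment), deontic closure gives O(anonymize_dataset).
From O(anonymize_dataset) and premise 4, O(anonymize_dataset ⊃ rotate_keys), we obtain O(rotate_keys).
So O(rotate_keys) holds — rotate_keys is obligatory. None of the other listed options is made obligatory by any chain of premises.

rotate_keys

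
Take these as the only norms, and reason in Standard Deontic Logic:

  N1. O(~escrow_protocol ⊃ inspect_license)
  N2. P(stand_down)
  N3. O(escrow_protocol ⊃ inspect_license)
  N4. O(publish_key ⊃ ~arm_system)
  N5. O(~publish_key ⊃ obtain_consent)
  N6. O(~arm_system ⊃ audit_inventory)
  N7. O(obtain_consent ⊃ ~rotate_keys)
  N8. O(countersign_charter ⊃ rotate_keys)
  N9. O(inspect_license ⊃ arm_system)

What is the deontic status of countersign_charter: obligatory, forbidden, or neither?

By case analysis on escrow_protocol: premise 3 gives O(escrow_protocol ⊃ inspect_license) and premise 1 gives O(~escrow_protocol ⊃ inspect_license), so O(inspect_license) either way.
With premise 9, O(inspect_license ⊃ arm_system), the K-axiom yields O(arm_system).
Premise 4, O(publish_key ⊃ ~arm_system), contraposes to O(arm_system ⊃ ~publish_key); with O(arm_system) we get O(~publish_key).
Premise 5 is O(~publish_key ⊃ obtain_consent); since O(~publish_key), deontic closure gives O(obtain_consent).
From O(obtain_consent) and premise 7, O(obtain_consent ⊃ ~rotate_keys), we obtain O(~rotate_keys).
Premise 8, O(countersign_charter ⊃ rotate_keys), contraposes to O(~rotate_keys ⊃ ~countersign_charter); with O(~rotate_keys) we get O(~countersign_charter).
Premises 2, 6 do not contribute to this derivation.
Thus O(~countersign_charter), which is F(countersign_charter): countersign_charter is forbidden.

Forbidden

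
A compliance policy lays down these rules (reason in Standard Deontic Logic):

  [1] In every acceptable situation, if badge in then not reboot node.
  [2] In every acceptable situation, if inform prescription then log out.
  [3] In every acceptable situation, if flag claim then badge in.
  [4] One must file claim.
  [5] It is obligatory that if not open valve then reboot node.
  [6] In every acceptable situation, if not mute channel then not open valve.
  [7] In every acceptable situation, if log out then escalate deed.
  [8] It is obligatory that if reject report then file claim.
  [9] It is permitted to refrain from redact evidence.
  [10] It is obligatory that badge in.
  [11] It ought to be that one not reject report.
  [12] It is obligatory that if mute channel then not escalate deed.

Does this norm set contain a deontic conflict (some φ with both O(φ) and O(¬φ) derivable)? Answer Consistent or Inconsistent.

Consistent

Premise 8 is O(reject_report → file_claim); even if O(file_claim) held, inferring O(reject_report) would be affirming the consequent — invalid.
So O(reject_report) is not derivable, and the apparent clash with O(¬reject_report) does not arise.
A world satisfying every obligation exists (e.g. badge_in=true, escalate_deed=false, file_claim=true, flag_claim=false, inform_prescription=false, log_out=false, mute_channel=true, open_valve=true, reboot_node=false, redact_evidence=false, reject_report=false); no atom is both obligatory and forbidden, so the set is consistent.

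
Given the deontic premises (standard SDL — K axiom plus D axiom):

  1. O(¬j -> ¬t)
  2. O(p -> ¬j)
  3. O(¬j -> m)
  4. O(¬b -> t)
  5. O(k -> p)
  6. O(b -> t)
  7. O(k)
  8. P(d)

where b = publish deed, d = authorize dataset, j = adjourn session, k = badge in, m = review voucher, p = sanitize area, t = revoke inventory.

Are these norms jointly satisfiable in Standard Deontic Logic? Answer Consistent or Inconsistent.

Inconsistent

Premises 4 and 6 cover both cases: O(¬b -> t) and O(b -> t). Since ¬b ∨ b is a tautology, O(t) follows.
Premise 1, O(¬j -> ¬t), contraposes to O(t -> j); with O(t) we get O(j).
Premise 2 is O(p -> ¬j); contrapositively O(j -> ¬p). Since O(j) holds, K gives O(¬p).
Premise 5 is O(k -> p); contrapositively O(¬p -> ¬k). Since O(¬p) holds, K gives O(¬k).
However, premise 7 gives O(k).
We now have both O(¬k) and O(k) — k is simultaneously obligatory and forbidden, violating the D-axiom.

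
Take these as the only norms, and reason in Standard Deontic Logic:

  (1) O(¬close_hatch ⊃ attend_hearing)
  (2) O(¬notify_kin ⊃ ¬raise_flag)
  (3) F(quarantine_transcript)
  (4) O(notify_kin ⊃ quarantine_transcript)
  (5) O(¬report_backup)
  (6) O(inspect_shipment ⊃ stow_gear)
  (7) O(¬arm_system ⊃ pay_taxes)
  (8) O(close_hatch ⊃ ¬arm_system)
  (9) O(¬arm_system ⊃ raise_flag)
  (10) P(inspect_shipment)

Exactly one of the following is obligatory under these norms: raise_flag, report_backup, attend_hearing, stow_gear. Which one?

attend_hearing

Premise 3 is F(quarantine_transcript), i.e. O(¬quarantine_transcript).
The contrapositive of premise 4 (O(notify_kin ⊃ quarantine_transcript)) is O(¬quarantine_transcript ⊃ ¬notify_kin), and O(¬quarantine_transcript) is already established, so O(¬notify_kin).
Premise 2 is O(¬notify_kin ⊃ ¬raise_flag); since O(¬notify_kin), deontic closure gives O(¬raise_flag).
Premise 9, O(¬arm_system ⊃ raise_flag), contraposes to O(¬raise_flag ⊃ arm_system); with O(¬raise_flag) we get O(arm_system).
Premise 8, O(close_hatch ⊃ ¬arm_system), contraposes to O(arm_system ⊃ ¬close_hatch); with O(arm_system) we get O(¬close_hatch).
Premise 1 is O(¬close_hatch ⊃ attend_hearing); since O(¬close_hatch), deontic closure gives O(attend_hearing).
So O(attend_hearing) holds — attend_hearing is obligatory. None of the other listed options is made obligatory by any chain of premises.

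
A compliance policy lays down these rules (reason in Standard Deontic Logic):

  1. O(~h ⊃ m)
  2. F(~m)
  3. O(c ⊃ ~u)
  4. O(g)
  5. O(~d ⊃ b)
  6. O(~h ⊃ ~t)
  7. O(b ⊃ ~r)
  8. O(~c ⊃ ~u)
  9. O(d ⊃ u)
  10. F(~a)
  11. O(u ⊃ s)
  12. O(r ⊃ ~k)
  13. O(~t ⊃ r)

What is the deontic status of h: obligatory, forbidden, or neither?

Obligatory

By case analysis on c: premise 3 gives O(c ⊃ ~u) and premise 8 gives O(~c ⊃ ~u), so O(~u) either way.
Premise 9, O(d ⊃ u), contraposes to O(~u ⊃ ~d); with O(~u) we get O(~d).
With premise 5, O(~d ⊃ b), the K-axiom yields O(b).
From O(b) and premise 7, O(b ⊃ ~r), we obtain O(~r).
The contrapositive of premise 13 (O(~t ⊃ r)) is O(~r ⊃ t), and O(~r) is already established, so O(t).
Premise 6, O(~h ⊃ ~t), contraposes to O(t ⊃ h); with O(t) we get O(h).
Premises 1, 2, 4, 10, 11, 12 do not contribute to this derivation.
Hence h is obligatory.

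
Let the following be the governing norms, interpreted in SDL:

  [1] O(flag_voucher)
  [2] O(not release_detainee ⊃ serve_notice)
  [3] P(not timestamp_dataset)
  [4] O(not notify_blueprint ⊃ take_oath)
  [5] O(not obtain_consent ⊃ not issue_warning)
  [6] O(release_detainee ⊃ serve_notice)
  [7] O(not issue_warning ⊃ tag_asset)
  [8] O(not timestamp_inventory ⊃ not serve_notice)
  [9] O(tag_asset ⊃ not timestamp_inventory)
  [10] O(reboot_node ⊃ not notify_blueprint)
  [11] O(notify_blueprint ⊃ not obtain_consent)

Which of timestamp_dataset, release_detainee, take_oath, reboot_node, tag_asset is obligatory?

take_oath

Premises 2 and 6 cover both cases: O(not release_detainee ⊃ serve_notice) and O(release_detainee ⊃ serve_notice). Since not release_detainee ∨ release_detainee is a tautology, O(serve_notice) follows.
Premise 8 is O(not timestamp_inventory ⊃ not serve_notice); contrapositively O(serve_notice ⊃ timestamp_inventory). Since O(serve_notice) holds, K gives O(timestamp_inventory).
Premise 9 is O(tag_asset ⊃ not timestamp_inventory); contrapositively O(timestamp_inventory ⊃ not tag_asset). Since O(timestamp_inventory) holds, K gives O(not tag_asset).
Premise 7, O(not issue_warning ⊃ tag_asset), contraposes to O(not tag_asset ⊃ issue_warning); with O(not tag_asset) we get O(issue_warning).
Premise 5 is O(not obtain_consent ⊃ not issue_warning); contrapositively O(issue_warning ⊃ obtain_consent). Since O(issue_warning) holds, K gives O(obtain_consent).
Premise 11, O(notify_blueprint ⊃ not obtain_consent), contraposes to O(obtain_consent ⊃ not notify_blueprint); with O(obtain_consent) we get O(not notify_blueprint).
With premise 4, O(not notify_blueprint ⊃ take_oath), the K-axiom yields O(take_oath).
So O(take_oath) holds — take_oath is obligatory. None of the other listed options is made obligatory by any chain of premises.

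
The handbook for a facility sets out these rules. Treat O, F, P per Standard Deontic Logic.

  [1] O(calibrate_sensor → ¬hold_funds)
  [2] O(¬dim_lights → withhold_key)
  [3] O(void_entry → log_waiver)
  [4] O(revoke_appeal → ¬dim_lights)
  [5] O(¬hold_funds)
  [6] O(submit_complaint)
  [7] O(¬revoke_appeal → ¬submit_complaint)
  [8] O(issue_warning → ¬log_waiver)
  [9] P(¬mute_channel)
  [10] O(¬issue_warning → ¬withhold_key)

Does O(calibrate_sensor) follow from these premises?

Premise 1 is O(calibrate_sensor → ¬hold_funds); even if O(¬hold_funds) held, inferring O(calibrate_sensor) would be affirming the consequent — invalid.
No other premise forces O(calibrate_sensor). An ideal world satisfying every premise can still have calibrate_sensor false, so O(calibrate_sensor) is not derivable.

No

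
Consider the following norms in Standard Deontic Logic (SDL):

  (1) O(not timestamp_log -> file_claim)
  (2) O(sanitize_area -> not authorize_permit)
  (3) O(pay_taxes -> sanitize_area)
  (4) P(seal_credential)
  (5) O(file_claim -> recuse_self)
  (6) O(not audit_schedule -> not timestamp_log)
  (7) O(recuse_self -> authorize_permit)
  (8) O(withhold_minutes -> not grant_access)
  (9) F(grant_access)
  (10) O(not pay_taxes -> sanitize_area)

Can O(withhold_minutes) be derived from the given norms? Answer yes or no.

Premise 8 is O(withhold_minutes -> not grant_access); even if O(not grant_access) held, inferring O(withhold_minutes) would be affirming the consequent — invalid.
No other premise forces O(withhold_minutes). An ideal world satisfying every premise can still have withhold_minutes false, so O(withhold_minutes) is not derivable.

No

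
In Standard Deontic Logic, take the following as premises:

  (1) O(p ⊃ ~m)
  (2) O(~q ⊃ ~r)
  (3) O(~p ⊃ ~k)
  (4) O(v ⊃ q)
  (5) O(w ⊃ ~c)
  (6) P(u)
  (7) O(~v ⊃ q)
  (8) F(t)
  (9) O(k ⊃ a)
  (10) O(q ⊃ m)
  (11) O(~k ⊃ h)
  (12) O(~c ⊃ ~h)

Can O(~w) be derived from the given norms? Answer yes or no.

Yes

Premises 7 and 4 are O(~v ⊃ q) and O(v ⊃ q); every ideal world satisfies ~v or v, so in either case q holds — hence O(q).
Premise 10 is O(q ⊃ m); since O(q), deontic closure gives O(m).
Premise 1 is O(p ⊃ ~m); contrapositively O(m ⊃ ~p). Since O(m) holds, K gives O(~p).
With premise 3, O(~p ⊃ ~k), the K-axiom yields O(~k).
With premise 11, O(~k ⊃ h), the K-axiom yields O(h).
Premise 12 is O(~c ⊃ ~h); contrapositively O(h ⊃ c). Since O(h) holds, K gives O(c).
Premise 5 is O(w ⊃ ~c); contrapositively O(c ⊃ ~w). Since O(c) holds, K gives O(~w).
Premises 2, 6, 8, 9 do not contribute to this derivation.
So O(~w) follows.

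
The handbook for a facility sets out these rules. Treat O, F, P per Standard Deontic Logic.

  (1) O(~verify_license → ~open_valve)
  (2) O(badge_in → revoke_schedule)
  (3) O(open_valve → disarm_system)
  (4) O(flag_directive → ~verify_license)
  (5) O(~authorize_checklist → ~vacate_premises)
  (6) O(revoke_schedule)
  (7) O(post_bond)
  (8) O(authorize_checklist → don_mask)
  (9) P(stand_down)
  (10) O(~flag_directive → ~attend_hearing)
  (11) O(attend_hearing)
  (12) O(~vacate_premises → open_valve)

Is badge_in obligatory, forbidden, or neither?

Premise 2 is O(badge_in → revoke_schedule); even if O(revoke_schedule) held, inferring O(badge_in) would be affirming the consequent — invalid.
No premise or chain of K-axiom applications forces O(badge_in), and none forces O(~badge_in). So badge_in is neither obligatory nor forbidden under these norms.

Neither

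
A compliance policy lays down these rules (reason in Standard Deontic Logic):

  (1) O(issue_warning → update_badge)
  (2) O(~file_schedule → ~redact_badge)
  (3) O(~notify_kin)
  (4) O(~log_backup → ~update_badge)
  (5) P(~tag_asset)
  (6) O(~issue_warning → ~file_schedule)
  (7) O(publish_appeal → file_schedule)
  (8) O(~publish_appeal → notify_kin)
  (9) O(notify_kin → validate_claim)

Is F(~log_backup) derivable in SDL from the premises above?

Premise 3 gives O(~notify_kin).
The contrapositive of premise 8 (O(~publish_appeal → notify_kin)) is O(~notify_kin → publish_appeal), and O(~notify_kin) is already established, so O(publish_appeal).
From O(publish_appeal) and premise 7, O(publish_appeal → file_schedule), we obtain O(file_schedule).
Premise 6 is O(~issue_warning → ~file_schedule); contrapositively O(file_schedule → issue_warning). Since O(file_schedule) holds, K gives O(issue_warning).
Premise 1 is O(issue_warning → update_badge); since O(issue_warning), deontic closure gives O(update_badge).
Premise 4 is O(~log_backup → ~update_badge); contrapositively O(update_badge → log_backup). Since O(update_badge) holds, K gives O(log_backup).
Premises 2, 5, 9 do not contribute to this derivation.
So O(log_backup) holds, i.e. F(~log_backup). The claim follows.

Yes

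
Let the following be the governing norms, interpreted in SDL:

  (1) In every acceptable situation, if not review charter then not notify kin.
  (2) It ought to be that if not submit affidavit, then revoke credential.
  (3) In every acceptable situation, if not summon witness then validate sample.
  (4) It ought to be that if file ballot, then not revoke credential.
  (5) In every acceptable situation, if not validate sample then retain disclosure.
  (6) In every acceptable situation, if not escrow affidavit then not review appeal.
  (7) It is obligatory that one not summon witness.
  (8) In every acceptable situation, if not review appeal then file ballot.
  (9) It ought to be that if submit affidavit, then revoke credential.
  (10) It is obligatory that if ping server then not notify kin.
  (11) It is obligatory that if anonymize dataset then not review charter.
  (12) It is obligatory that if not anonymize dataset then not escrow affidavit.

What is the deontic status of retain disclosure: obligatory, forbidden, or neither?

Neither

Premise 5 is O(¬validate_sample → retain_disclosure), but O(¬validate_sample) is not derivable from the premises, so it does not yield O(retain_disclosure).
No premise or chain of K-axiom applications forces O(retain_disclosure), and none forces O(¬retain_disclosure). So retain_disclosure is neither obligatory nor forbidden under these norms.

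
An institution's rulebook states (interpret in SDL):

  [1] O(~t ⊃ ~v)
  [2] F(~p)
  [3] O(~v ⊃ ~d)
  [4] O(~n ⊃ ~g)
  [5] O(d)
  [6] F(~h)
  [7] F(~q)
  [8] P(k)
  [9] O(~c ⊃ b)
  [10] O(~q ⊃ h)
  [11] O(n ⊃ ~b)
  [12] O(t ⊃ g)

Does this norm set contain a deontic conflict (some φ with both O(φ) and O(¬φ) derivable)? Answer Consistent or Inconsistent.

Consistent

Premise 10 is O(~q ⊃ h); even if O(h) held, inferring O(~q) would be affirming the consequent — invalid.
So O(~q) is not derivable, and the apparent clash with O(q) does not arise.
A world satisfying every obligation exists (e.g. b=false, c=true, d=true, g=true, h=true, k=false, n=true, p=true, q=true, t=true, v=true); no atom is both obligatory and forbidden, so the set is consistent.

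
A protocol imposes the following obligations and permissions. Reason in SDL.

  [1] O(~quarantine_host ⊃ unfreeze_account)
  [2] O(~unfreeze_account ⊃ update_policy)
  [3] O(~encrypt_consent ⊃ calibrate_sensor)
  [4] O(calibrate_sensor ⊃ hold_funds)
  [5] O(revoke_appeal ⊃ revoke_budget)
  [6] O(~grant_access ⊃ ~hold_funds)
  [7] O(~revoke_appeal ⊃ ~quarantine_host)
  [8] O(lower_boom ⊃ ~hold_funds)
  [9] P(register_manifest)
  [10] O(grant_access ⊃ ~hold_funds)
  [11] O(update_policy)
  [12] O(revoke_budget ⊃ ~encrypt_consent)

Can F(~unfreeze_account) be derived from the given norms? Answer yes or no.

Premises 10 and 6 cover both cases: O(grant_access ⊃ ~hold_funds) and O(~grant_access ⊃ ~hold_funds). Since grant_access ∨ ~grant_access is a tautology, O(~hold_funds) follows.
Premise 4 is O(calibrate_sensor ⊃ hold_funds); contrapositively O(~hold_funds ⊃ ~calibrate_sensor). Since O(~hold_funds) holds, K gives O(~calibrate_sensor).
The contrapositive of premise 3 (O(~encrypt_consent ⊃ calibrate_sensor)) is O(~calibrate_sensor ⊃ encrypt_consent), and O(~calibrate_sensor) is already established, so O(encrypt_consent).
Premise 12, O(revoke_budget ⊃ ~encrypt_consent), contraposes to O(encrypt_consent ⊃ ~revoke_budget); with O(encrypt_consent) we get O(~revoke_budget).
Premise 5, O(revoke_appeal ⊃ revoke_budget), contraposes to O(~revoke_budget ⊃ ~revoke_appeal); with O(~revoke_budget) we get O(~revoke_appeal).
Premise 7 is O(~revoke_appeal ⊃ ~quarantine_host); since O(~revoke_appeal), deontic closure gives O(~quarantine_host).
With premise 1, O(~quarantine_host ⊃ unfreeze_account), the K-axiom yields O(unfreeze_account).
Premises 2, 8, 9, 11 do not contribute to this derivation.
So O(unfreeze_account) holds, i.e. F(~unfreeze_account). The claim follows.

Yes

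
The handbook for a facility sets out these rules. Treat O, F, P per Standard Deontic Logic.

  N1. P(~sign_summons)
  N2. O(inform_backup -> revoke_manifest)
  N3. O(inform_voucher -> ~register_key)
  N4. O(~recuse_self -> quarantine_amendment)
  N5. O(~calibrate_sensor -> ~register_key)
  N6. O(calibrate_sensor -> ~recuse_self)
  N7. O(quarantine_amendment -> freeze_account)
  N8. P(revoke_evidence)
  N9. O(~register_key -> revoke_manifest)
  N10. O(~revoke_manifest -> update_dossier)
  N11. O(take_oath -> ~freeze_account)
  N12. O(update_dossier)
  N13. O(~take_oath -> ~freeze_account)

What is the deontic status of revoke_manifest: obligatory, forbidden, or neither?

Obligatory

By case analysis on ~take_oath: premise 13 gives O(~take_oath -> ~freeze_account) and premise 11 gives O(take_oath -> ~freeze_account), so O(~freeze_account) either way.
Premise 7 is O(quarantine_amendment -> freeze_account); contrapositively O(~freeze_account -> ~quarantine_amendment). Since O(~freeze_account) holds, K gives O(~quarantine_amendment).
The contrapositive of premise 4 (O(~recuse_self -> quarantine_amendment)) is O(~quarantine_amendment -> recuse_self), and O(~quarantine_amendment) is already established, so O(recuse_self).
The contrapositive of premise 6 (O(calibrate_sensor -> ~recuse_self)) is O(recuse_self -> ~calibrate_sensor), and O(recuse_self) is already established, so O(~calibrate_sensor).
From O(~calibrate_sensor) and premise 5, O(~calibrate_sensor -> ~register_key), we obtain O(~register_key).
From O(~register_key) and premise 9, O(~register_key -> revoke_manifest), we obtain O(revoke_manifest).
Premises 1, 2, 3, 8, 10, 12 do not contribute to this derivation.
Hence revoke_manifest is obligatory.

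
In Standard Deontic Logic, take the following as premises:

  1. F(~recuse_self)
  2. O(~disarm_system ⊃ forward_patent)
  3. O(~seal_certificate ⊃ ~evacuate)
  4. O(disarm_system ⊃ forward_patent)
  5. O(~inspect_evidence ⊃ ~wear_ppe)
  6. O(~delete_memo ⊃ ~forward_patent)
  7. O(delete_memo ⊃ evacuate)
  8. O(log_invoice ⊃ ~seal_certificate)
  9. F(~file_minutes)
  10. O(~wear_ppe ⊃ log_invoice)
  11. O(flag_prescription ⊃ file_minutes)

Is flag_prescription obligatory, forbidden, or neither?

Neither

Premise 11 is O(flag_prescription ⊃ file_minutes); even if O(file_minutes) held, inferring O(flag_prescription) would be affirming the consequent — invalid.
No premise or chain of K-axiom applications forces O(flag_prescription), and none forces O(~flag_prescription). So flag_prescription is neither obligatory nor forbidden under these norms.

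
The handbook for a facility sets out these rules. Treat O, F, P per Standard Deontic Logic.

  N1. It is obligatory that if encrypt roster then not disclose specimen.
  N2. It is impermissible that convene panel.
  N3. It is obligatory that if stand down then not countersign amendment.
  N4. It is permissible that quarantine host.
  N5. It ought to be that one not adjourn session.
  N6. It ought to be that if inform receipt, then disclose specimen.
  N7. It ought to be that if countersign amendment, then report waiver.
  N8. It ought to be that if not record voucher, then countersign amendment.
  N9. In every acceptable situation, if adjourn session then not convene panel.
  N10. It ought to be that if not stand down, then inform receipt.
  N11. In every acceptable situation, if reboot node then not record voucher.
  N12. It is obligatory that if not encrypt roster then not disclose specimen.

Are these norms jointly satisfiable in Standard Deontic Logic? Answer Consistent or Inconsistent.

Consistent

Premise 9 is O(adjourn_session → ¬convene_panel); even if O(¬convene_panel) held, inferring O(adjourn_session) would be affirming the consequent — invalid.
So O(adjourn_session) is not derivable, and the apparent clash with O(¬adjourn_session) does not arise.
A world satisfying every obligation exists (e.g. adjourn_session=false, convene_panel=false, countersign_amendment=false, disclose_specimen=false, encrypt_roster=false, inform_receipt=false, quarantine_host=false, reboot_node=false, record_voucher=true, report_waiver=false, stand_down=true); no atom is both obligatory and forbidden, so the set is consistent.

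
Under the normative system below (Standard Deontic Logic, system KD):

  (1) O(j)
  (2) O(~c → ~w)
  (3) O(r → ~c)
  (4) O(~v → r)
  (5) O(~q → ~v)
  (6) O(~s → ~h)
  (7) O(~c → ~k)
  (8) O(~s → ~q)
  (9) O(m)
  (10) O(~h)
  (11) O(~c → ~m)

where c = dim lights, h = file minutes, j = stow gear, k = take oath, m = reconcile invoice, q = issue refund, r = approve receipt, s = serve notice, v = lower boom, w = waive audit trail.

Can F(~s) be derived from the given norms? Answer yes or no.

Yes

Premise 9 states O(m) outright.
The contrapositive of premise 11 (O(~c → ~m)) is O(m → c), and O(m) is already established, so O(c).
Premise 3 is O(r → ~c); contrapositively O(c → ~r). Since O(c) holds, K gives O(~r).
The contrapositive of premise 4 (O(~v → r)) is O(~r → v), and O(~r) is already established, so O(v).
The contrapositive of premise 5 (O(~q → ~v)) is O(v → q), and O(v) is already established, so O(q).
Premise 8 is O(~s → ~q); contrapositively O(q → s). Since O(q) holds, K gives O(s).
Premises 1, 2, 6, 7, 10 do not contribute to this derivation.
So O(s) holds, i.e. F(~s). The claim follows.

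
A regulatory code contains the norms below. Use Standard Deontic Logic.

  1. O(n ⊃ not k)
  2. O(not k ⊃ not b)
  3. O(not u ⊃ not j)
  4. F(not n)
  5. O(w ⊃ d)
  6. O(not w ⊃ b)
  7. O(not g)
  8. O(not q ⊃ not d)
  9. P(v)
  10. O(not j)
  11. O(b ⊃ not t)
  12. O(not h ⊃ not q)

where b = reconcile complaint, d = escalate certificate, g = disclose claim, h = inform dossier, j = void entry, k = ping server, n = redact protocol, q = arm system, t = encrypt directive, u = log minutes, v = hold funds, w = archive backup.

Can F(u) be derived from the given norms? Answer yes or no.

Premise 3 is O(not u ⊃ not j); even if O(not j) held, inferring O(not u) would be affirming the consequent — invalid.
No other premise forces O(not u). An ideal world satisfying every premise can still have u true, so F(u) is not derivable.

No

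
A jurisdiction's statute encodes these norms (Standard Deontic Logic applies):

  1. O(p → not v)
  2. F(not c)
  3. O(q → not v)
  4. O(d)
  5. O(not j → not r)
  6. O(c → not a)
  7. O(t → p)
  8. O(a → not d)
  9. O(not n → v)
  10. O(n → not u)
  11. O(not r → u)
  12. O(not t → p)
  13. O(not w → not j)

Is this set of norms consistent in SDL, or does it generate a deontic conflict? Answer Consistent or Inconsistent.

Consistent

Premise 8 is O(a → not d), but O(a) is not derivable from the premises, so it does not yield O(not d).
So O(not d) is not derivable, and the apparent clash with O(d) does not arise.
A world satisfying every obligation exists (e.g. a=false, c=true, d=true, j=true, n=true, p=true, q=false, r=true, t=false, u=false, v=false, w=true); no atom is both obligatory and forbidden, so the set is consistent.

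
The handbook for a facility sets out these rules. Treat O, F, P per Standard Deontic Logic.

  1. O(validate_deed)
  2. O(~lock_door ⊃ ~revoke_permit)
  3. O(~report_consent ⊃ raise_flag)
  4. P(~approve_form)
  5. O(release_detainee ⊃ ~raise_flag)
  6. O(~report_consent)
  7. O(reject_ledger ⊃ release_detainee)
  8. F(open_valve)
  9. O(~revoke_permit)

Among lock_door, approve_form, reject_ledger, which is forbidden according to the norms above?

Premise 6 gives O(~report_consent).
Premise 3 is O(~report_consent ⊃ raise_flag); since O(~report_consent), deontic closure gives O(raise_flag).
Premise 5 is O(release_detainee ⊃ ~raise_flag); contrapositively O(raise_flag ⊃ ~release_detainee). Since O(raise_flag) holds, K gives O(~release_detainee).
Premise 7 is O(reject_ledger ⊃ release_detainee); contrapositively O(~release_detainee ⊃ ~reject_ledger). Since O(~release_detainee) holds, K gives O(~reject_ledger).
So O(~reject_ledger) holds, i.e. reject_ledger is forbidden. None of the other listed options is forbidden under the premises.

reject_ledger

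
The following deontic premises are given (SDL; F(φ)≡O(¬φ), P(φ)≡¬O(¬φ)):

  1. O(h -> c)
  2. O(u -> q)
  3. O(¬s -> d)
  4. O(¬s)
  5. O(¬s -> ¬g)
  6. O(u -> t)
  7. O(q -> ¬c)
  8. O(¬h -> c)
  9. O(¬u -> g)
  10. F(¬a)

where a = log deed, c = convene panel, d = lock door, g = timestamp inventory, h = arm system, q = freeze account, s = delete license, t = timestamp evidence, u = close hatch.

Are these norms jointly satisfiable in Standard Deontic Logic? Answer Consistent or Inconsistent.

Premises 8 and 1 are O(¬h -> c) and O(h -> c); every ideal world satisfies ¬h or h, so in either case c holds — hence O(c).
Premise 7 is O(q -> ¬c); contrapositively O(c -> ¬q). Since O(c) holds, K gives O(¬q).
Premise 2, O(u -> q), contraposes to O(¬q -> ¬u); with O(¬q) we get O(¬u).
Premise 9 is O(¬u -> g); since O(¬u), deontic closure gives O(g).
The contrapositive of premise 5 (O(¬s -> ¬g)) is O(g -> s), and O(g) is already established, so O(s).
But premise 4 directly asserts O(¬s).
We now have both O(s) and O(¬s) — s is simultaneously obligatory and forbidden, violating the D-axiom.

Inconsistent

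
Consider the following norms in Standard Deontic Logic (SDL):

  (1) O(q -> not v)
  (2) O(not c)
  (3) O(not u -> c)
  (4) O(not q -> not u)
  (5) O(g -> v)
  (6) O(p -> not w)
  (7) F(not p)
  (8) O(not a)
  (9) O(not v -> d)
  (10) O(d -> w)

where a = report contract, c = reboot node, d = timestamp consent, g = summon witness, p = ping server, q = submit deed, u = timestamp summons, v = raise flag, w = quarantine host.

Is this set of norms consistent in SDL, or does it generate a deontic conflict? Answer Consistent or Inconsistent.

Premise 7 is F(not p), i.e. O(p).
With premise 6, O(p -> not w), the K-axiom yields O(not w).
Premise 10 is O(d -> w); contrapositively O(not w -> not d). Since O(not w) holds, K gives O(not d).
Premise 9 is O(not v -> d); contrapositively O(not d -> v). Since O(not d) holds, K gives O(v).
Premise 1 is O(q -> not v); contrapositively O(v -> not q). Since O(v) holds, K gives O(not q).
With premise 4, O(not q -> not u), the K-axiom yields O(not u).
From O(not u) and premise 3, O(not u -> c), we obtain O(c).
However, premise 2 gives O(not c).
We now have both O(c) and O(not c) — c is simultaneously obligatory and forbidden, violating the D-axiom.

Inconsistent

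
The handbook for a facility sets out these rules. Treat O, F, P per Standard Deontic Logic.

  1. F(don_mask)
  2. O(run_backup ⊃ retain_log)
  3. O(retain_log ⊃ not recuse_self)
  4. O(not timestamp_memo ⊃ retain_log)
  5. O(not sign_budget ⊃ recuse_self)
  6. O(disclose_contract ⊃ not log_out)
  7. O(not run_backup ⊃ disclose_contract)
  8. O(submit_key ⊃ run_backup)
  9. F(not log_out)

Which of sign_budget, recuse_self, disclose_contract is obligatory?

sign_budget

Premise 9 is F(not log_out), i.e. O(log_out).
The contrapositive of premise 6 (O(disclose_contract ⊃ not log_out)) is O(log_out ⊃ not disclose_contract), and O(log_out) is already established, so O(not disclose_contract).
Premise 7, O(not run_backup ⊃ disclose_contract), contraposes to O(not disclose_contract ⊃ run_backup); with O(not disclose_contract) we get O(run_backup).
Premise 2 is O(run_backup ⊃ retain_log); since O(run_backup), deontic closure gives O(retain_log).
Applying K to premise 3 (O(retain_log ⊃ not recuse_self)) and O(retain_log) yields O(not recuse_self).
Premise 5, O(not sign_budget ⊃ recuse_self), contraposes to O(not recuse_self ⊃ sign_budget); with O(not recuse_self) we get O(sign_budget).
So O(sign_budget) holds — sign_budget is obligatory. None of the other listed options is made obligatory by any chain of premises.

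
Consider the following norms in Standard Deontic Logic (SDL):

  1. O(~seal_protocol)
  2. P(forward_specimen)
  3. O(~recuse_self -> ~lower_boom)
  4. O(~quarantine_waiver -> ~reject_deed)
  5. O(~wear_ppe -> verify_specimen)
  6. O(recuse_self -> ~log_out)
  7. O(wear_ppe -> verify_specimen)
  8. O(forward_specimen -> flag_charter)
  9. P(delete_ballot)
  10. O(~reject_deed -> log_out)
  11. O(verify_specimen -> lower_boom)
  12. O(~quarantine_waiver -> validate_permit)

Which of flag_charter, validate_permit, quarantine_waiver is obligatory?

Premises 5 and 7 cover both cases: O(~wear_ppe -> verify_specimen) and O(wear_ppe -> verify_specimen). Since ~wear_ppe ∨ wear_ppe is a tautology, O(verify_specimen) follows.
From O(verify_specimen) and premise 11, O(verify_specimen -> lower_boom), we obtain O(lower_boom).
The contrapositive of premise 3 (O(~recuse_self -> ~lower_boom)) is O(lower_boom -> recuse_self), and O(lower_boom) is already established, so O(recuse_self).
From O(recuse_self) and premise 6, O(recuse_self -> ~log_out), we obtain O(~log_out).
Premise 10 is O(~reject_deed -> log_out); contrapositively O(~log_out -> reject_deed). Since O(~log_out) holds, K gives O(reject_deed).
Premise 4 is O(~quarantine_waiver -> ~reject_deed); contrapositively O(reject_deed -> quarantine_waiver). Since O(reject_deed) holds, K gives O(quarantine_waiver).
So O(quarantine_waiver) holds — quarantine_waiver is obligatory. None of the other listed options is made obligatory by any chain of premises.

quarantine_waiver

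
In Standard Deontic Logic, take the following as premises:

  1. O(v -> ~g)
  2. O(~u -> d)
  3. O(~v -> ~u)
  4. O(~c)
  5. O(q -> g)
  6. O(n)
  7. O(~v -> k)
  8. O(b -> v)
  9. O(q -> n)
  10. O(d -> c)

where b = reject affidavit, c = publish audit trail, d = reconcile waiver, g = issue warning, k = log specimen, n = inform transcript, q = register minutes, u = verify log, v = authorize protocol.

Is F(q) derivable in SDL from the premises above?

From premise 4 we have O(~c).
Premise 10, O(d -> c), contraposes to O(~c -> ~d); with O(~c) we get O(~d).
Premise 2 is O(~u -> d); contrapositively O(~d -> u). Since O(~d) holds, K gives O(u).
Premise 3, O(~v -> ~u), contraposes to O(u -> v); with O(u) we get O(v).
From O(v) and premise 1, O(v -> ~g), we obtain O(~g).
The contrapositive of premise 5 (O(q -> g)) is O(~g -> ~q), and O(~g) is already established, so O(~q).
Premises 6, 7, 8, 9 do not contribute to this derivation.
So O(~q) holds, i.e. F(q). The claim follows.

Yes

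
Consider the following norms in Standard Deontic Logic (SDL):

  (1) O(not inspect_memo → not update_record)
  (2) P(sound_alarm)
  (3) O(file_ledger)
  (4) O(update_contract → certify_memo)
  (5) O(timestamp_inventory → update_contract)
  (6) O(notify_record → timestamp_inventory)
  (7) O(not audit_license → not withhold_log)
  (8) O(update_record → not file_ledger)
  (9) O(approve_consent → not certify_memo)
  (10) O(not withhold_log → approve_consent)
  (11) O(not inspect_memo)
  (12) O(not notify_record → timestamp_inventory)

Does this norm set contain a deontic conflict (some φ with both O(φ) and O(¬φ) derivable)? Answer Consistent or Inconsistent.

Consistent

Premise 8 is O(update_record → not file_ledger), but O(update_record) is not derivable from the premises, so it does not yield O(not file_ledger).
So O(not file_ledger) is not derivable, and the apparent clash with O(file_ledger) does not arise.
A world satisfying every obligation exists (e.g. approve_consent=false, audit_license=true, certify_memo=true, file_ledger=true, inspect_memo=false, notify_record=false, sound_alarm=false, timestamp_inventory=true, update_contract=true, update_record=false, withhold_log=true); no atom is both obligatory and forbidden, so the set is consistent.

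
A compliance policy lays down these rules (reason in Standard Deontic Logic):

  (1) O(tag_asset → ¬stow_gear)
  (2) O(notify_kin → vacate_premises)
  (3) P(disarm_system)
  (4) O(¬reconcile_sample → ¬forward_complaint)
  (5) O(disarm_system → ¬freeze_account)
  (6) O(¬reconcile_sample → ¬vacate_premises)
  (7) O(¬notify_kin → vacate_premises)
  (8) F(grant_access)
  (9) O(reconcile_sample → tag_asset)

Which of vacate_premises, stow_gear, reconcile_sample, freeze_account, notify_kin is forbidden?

stow_gear

Premises 7 and 2 cover both cases: O(¬notify_kin → vacate_premises) and O(notify_kin → vacate_premises). Since ¬notify_kin ∨ notify_kin is a tautology, O(vacate_premises) follows.
Premise 6 is O(¬reconcile_sample → ¬vacate_premises); contrapositively O(vacate_premises → reconcile_sample). Since O(vacate_premises) holds, K gives O(reconcile_sample).
Applying K to premise 9 (O(reconcile_sample → tag_asset)) and O(reconcile_sample) yields O(tag_asset).
Premise 1 is O(tag_asset → ¬stow_gear); since O(tag_asset), deontic closure gives O(¬stow_gear).
So O(¬stow_gear) holds, i.e. stow_gear is forbidden. None of the other listed options is forbidden under the premises.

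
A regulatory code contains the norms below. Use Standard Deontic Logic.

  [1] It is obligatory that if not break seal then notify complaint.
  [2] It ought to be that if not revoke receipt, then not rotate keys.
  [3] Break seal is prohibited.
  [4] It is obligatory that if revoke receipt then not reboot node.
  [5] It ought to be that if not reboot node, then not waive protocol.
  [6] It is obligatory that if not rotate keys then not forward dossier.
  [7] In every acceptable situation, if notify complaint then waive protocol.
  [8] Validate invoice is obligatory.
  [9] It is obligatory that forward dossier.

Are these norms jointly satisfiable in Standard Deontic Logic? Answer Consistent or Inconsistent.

Premise 9 states O(forward_dossier) outright.
Premise 6, O(¬rotate_keys → ¬forward_dossier), contraposes to O(forward_dossier → rotate_keys); with O(forward_dossier) we get O(rotate_keys).
Premise 2, O(¬revoke_receipt → ¬rotate_keys), contraposes to O(rotate_keys → revoke_receipt); with O(rotate_keys) we get O(revoke_receipt).
Premise 4 is O(revoke_receipt → ¬reboot_node); since O(revoke_receipt), deontic closure gives O(¬reboot_node).
Premise 5 is O(¬reboot_node → ¬waive_protocol); since O(¬reboot_node), deontic closure gives O(¬waive_protocol).
Premise 7, O(notify_complaint → waive_protocol), contraposes to O(¬waive_protocol → ¬notify_complaint); with O(¬waive_protocol) we get O(¬notify_complaint).
Premise 1, O(¬break_seal → notify_complaint), contraposes to O(¬notify_complaint → break_seal); with O(¬notify_complaint) we get O(break_seal).
But premise 3, F(break_seal), means O(¬break_seal).
We now have both O(break_seal) and O(¬break_seal) — break_seal is simultaneously obligatory and forbidden, violating the D-axiom.

Inconsistent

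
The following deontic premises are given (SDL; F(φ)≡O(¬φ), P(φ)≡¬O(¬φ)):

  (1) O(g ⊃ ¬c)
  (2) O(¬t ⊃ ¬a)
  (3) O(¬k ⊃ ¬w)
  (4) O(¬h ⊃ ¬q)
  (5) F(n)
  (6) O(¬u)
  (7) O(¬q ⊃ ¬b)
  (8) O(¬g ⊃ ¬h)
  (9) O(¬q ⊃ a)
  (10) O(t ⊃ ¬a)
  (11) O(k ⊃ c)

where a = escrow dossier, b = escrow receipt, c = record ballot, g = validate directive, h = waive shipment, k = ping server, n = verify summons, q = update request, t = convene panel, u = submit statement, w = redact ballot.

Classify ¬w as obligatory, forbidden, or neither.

By case analysis on t: premise 10 gives O(t ⊃ ¬a) and premise 2 gives O(¬t ⊃ ¬a), so O(¬a) either way.
Premise 9 is O(¬q ⊃ a); contrapositively O(¬a ⊃ q). Since O(¬a) holds, K gives O(q).
Premise 4 is O(¬h ⊃ ¬q); contrapositively O(q ⊃ h). Since O(q) holds, K gives O(h).
The contrapositive of premise 8 (O(¬g ⊃ ¬h)) is O(h ⊃ g), and O(h) is already established, so O(g).
With premise 1, O(g ⊃ ¬c), the K-axiom yields O(¬c).
The contrapositive of premise 11 (O(k ⊃ c)) is O(¬c ⊃ ¬k), and O(¬c) is already established, so O(¬k).
With premise 3, O(¬k ⊃ ¬w), the K-axiom yields O(¬w).
Premises 5, 6, 7 do not contribute to this derivation.
Hence ¬w is obligatory.

Obligatory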